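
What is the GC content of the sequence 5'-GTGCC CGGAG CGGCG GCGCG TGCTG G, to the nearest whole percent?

T=3, C=8, A=1, G=14
G+C = 14 + 8 = 22 out of 26 bases
%GC = 22/26 × 100 = 84.62% ≈ 85%

85%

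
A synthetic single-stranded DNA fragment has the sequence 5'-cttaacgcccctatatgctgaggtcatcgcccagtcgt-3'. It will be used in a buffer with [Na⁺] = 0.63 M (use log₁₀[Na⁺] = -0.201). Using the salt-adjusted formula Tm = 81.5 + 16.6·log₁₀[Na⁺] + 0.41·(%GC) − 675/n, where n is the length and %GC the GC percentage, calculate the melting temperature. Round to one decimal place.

83.1°C

Length n = 38. Base counts: A=7, C=13, T=10, G=8
G+C = 21, so %GC = 21/38 × 100 = 55.263%
Salt term: 16.6 × (-0.201) = -3.337
GC term: 0.41 × 55.263 = 22.658; length term: −675/38 = −17.763
Tm = 81.5 + (-3.337) + 22.658 − 17.763 = 83.058 → 83.1°C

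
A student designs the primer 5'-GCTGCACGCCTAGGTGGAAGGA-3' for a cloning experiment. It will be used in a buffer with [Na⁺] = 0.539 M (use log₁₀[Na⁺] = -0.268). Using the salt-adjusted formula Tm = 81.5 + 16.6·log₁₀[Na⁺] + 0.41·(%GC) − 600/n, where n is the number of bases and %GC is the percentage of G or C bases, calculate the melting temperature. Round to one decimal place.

75.9°C

Length n = 22. Base counts: A=5, G=9, C=5, T=3
G+C = 14, so %GC = 14/22 × 100 = 63.636%
Salt term: 16.6 × (-0.268) = -4.449
GC term: 0.41 × 63.636 = 26.091; length term: −600/22 = −27.273
Tm = 81.5 + (-4.449) + 26.091 − 27.273 = 75.869 → 75.9°C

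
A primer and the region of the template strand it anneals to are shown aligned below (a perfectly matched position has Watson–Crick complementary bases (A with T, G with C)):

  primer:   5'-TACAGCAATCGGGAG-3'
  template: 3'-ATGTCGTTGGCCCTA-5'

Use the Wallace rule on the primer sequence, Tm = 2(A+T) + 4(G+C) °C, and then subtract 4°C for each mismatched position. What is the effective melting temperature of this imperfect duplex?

38°C

Primer base counts: A=5, T=2, G=5, C=3 → A+T=7, G+C=8
Perfect-match Tm = 2(7) + 4(8) = 14 + 32 = 46°C
Mismatches (positions where the bases are not complementary): 2 (at positions 9, 15)
Effective Tm = 46 − 2×4 = 46 − 8 = 38°C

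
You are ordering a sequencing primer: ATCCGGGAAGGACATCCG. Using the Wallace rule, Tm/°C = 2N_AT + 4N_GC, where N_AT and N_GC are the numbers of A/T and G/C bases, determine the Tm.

58°C

Scanning the sequence gives A=5, C=5, T=2, G=6.
So N_AT = 7 and N_GC = 11.
Tm = 2(7) + 4(11) = 14 + 44 = 58°C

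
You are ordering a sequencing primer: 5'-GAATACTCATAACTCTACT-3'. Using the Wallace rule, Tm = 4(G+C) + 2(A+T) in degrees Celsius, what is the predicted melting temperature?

T=6, G=1, A=7, C=5
So N_AT = 13 and N_GC = 6.
Tm = 2×13 + 4×6 = 50°C

50°C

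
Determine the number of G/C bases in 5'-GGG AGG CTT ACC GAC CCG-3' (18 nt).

13

Counting bases: C=6, G=7, A=3, T=2
G+C = 7 + 6 = 13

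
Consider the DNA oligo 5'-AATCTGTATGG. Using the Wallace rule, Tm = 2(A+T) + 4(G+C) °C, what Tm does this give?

Counting bases: G=3, T=4, C=1, A=3
AT pairs contribute 7, GC pairs contribute 4.
Tm = 2×7 + 4×4 = 30°C

30°C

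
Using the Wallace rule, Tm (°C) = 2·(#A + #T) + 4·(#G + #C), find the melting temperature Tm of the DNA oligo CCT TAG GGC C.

Scanning the sequence gives G=3, A=1, C=4, T=2.
AT pairs contribute 3, GC pairs contribute 7.
Tm = 4·7 + 2·3 = 28 + 6 = 34°C

34°C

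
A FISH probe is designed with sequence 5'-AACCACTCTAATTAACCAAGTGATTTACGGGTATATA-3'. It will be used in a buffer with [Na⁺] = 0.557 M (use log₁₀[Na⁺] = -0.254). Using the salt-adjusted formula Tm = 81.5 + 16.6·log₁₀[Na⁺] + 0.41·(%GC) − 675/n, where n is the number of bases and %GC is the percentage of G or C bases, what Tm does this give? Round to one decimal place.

Length n = 37. Scanning the sequence gives A=14, G=5, C=7, T=11.
G+C = 12, so %GC = 12/37 × 100 = 32.432%
Salt term: 16.6 × (-0.254) = -4.216
GC term: 0.41 × 32.432 = 13.297; length term: −675/37 = −18.243
Tm = 81.5 + (-4.216) + 13.297 − 18.243 = 72.338 → 72.3°C

72.3°C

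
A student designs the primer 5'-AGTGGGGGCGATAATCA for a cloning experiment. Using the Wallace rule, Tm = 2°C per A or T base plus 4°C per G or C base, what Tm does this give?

52°C

Base counts: G=7, A=5, T=3, C=2
So N_AT = 8 and N_GC = 9.
Tm = 2×8 + 4×9 = 52°C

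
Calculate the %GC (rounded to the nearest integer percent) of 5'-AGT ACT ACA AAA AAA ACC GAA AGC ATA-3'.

30%

Base counts: C=5, G=3, A=16, T=3
G+C = 3 + 5 = 8 out of 27 bases
%GC = 8/27 × 100 = 29.63% ≈ 30%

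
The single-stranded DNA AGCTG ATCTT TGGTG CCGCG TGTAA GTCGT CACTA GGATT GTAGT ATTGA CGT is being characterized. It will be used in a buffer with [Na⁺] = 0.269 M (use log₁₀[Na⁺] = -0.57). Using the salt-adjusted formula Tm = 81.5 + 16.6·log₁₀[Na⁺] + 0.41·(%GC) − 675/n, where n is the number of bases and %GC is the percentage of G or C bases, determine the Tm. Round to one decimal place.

Length n = 53. T=18, A=10, C=9, G=16
G+C = 25, so %GC = 25/53 × 100 = 47.17%
Salt term: 16.6 × (-0.57) = -9.462
GC term: 0.41 × 47.17 = 19.34; length term: −675/53 = −12.736
Tm = 81.5 + (-9.462) + 19.34 − 12.736 = 78.642 → 78.6°C

78.6°C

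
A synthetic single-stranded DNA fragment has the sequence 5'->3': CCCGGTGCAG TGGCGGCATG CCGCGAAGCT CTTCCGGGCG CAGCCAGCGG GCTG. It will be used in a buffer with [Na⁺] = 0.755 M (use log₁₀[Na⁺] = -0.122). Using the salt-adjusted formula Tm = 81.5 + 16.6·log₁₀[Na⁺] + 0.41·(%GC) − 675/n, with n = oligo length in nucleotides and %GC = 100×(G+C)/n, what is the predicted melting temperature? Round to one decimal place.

Length n = 54. T=7, C=19, A=6, G=22
G+C = 41, so %GC = 41/54 × 100 = 75.926%
Salt term: 16.6 × (-0.122) = -2.025
GC term: 0.41 × 75.926 = 31.13; length term: −675/54 = −12.5
Tm = 81.5 + (-2.025) + 31.13 − 12.5 = 98.105 → 98.1°C

98.1°C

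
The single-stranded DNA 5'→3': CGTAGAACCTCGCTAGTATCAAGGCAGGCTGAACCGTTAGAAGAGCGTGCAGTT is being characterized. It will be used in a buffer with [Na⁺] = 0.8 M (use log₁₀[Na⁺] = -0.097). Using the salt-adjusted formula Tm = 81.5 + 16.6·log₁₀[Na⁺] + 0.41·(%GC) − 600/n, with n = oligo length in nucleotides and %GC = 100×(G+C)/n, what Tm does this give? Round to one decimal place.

Length n = 54. Scanning the sequence gives T=11, G=16, C=12, A=15.
G+C = 28, so %GC = 28/54 × 100 = 51.852%
Salt term: 16.6 × (-0.097) = -1.61
GC term: 0.41 × 51.852 = 21.259; length term: −600/54 = −11.111
Tm = 81.5 + (-1.61) + 21.259 − 11.111 = 90.038 → 90.0°C

90.0°C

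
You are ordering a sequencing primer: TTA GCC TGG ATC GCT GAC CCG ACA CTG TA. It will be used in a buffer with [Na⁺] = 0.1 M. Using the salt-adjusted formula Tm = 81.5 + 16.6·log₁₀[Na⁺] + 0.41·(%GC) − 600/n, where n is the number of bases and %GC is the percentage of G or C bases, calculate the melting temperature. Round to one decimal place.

66.8°C

Length n = 29. Base counts: A=6, C=9, T=7, G=7
G+C = 16, so %GC = 16/29 × 100 = 55.172%
Salt term: 16.6 × (-1) = -16.6
GC term: 0.41 × 55.172 = 22.621; length term: −600/29 = −20.69
Tm = 81.5 + (-16.6) + 22.621 − 20.69 = 66.831 → 66.8°C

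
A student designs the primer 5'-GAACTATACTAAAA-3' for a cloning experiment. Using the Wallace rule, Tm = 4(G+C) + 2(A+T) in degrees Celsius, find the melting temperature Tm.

Base counts: C=2, A=8, T=3, G=1
AT pairs contribute 11, GC pairs contribute 3.
Tm = 2(11) + 4(3) = 22 + 12 = 34°C

34°C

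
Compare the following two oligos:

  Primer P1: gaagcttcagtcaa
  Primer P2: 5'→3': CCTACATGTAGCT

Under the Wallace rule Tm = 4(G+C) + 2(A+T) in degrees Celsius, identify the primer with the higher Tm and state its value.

Primer P1: A+T=8, G+C=6 → Tm = 2(8)+4(6) = 40°C
Primer P2: A+T=7, G+C=6 → Tm = 2(7)+4(6) = 38°C
40°C vs 38°C → primer P1 is higher.

Primer P1, 40°C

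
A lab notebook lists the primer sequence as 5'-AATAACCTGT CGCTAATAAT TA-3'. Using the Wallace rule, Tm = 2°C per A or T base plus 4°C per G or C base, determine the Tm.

56°C

Scanning the sequence gives C=4, T=7, G=2, A=9.
A+T = 16, G+C = 6
Tm = 2×16 + 4×6 = 56°C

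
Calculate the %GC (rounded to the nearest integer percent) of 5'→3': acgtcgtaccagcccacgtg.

Scanning the sequence gives A=4, G=5, T=3, C=8.
G+C = 5 + 8 = 13 out of 20 bases
%GC = 13/20 × 100 = 65% ≈ 65%

65%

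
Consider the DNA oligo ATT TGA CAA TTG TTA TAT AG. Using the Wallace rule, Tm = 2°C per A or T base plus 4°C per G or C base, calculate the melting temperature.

Scanning the sequence gives A=7, T=9, G=3, C=1.
A+T = 16, G+C = 4
Tm = 4·4 + 2·16 = 16 + 32 = 48°C

48°C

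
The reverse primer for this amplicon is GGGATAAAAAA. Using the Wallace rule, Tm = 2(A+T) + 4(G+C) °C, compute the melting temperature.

Base counts: T=1, G=3, C=0, A=7
A+T = 8, G+C = 3
Tm = 2×8 + 4×3 = 28°C

28°C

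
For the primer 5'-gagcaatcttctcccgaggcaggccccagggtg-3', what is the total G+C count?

Scanning the sequence gives C=11, A=6, T=5, G=11.
G+C = 11 + 11 = 22

22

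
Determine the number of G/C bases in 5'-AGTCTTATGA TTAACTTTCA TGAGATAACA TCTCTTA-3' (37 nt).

10

T=15, G=4, C=6, A=12
Total G or C: 4 + 6 = 10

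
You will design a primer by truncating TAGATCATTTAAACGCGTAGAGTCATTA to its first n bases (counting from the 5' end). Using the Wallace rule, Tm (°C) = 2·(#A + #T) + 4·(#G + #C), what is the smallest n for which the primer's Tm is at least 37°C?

n = 15

First 14 bases: TAGATCATTTAAAC → Tm = 34°C (< 37°C)
First 15 bases: TAGATCATTTAAACG → Tm = 38°C (≥ 37°C)
Each additional base adds 2°C (A/T) or 4°C (G/C), so Tm is non-decreasing in n; n = 15 is the first length to reach 37°C.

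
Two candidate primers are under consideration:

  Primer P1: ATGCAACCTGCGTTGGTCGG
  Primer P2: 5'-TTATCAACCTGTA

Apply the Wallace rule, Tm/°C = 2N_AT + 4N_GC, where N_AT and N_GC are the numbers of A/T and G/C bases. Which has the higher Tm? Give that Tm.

Primer P1: A+T=8, G+C=12 → Tm = 2(8)+4(12) = 64°C
Primer P2: A+T=9, G+C=4 → Tm = 2(9)+4(4) = 34°C
64°C vs 34°C → primer P1 is higher.

Primer P1, 64°C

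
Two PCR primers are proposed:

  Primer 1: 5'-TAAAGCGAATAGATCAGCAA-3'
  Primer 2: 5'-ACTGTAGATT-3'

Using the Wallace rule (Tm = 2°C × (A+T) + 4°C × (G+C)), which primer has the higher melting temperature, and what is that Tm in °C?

Primer 1, 54°C

Primer 1: A+T=13, G+C=7 → Tm = 2(13)+4(7) = 54°C
Primer 2: A+T=7, G+C=3 → Tm = 2(7)+4(3) = 26°C
54°C vs 26°C → primer 1 is higher.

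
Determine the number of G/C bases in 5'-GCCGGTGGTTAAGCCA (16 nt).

10

Scanning the sequence gives A=3, C=4, T=3, G=6.
Total G or C: 6 + 4 = 10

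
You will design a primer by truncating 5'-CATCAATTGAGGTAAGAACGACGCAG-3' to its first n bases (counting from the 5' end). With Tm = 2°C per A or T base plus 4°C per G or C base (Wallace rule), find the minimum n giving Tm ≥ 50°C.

n = 19

First 18 bases: CATCAATTGAGGTAAGAA → Tm = 48°C (< 50°C)
First 19 bases: CATCAATTGAGGTAAGAAC → Tm = 52°C (≥ 50°C)
Since every base adds ≥2°C, Tm only increases with n, so the threshold is first crossed at n = 19.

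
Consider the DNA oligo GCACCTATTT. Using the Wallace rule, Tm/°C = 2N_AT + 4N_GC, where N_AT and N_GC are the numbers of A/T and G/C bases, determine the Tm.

Scanning the sequence gives A=2, G=1, T=4, C=3.
AT pairs contribute 6, GC pairs contribute 4.
Tm = 2×6 + 4×4 = 28°C

28°C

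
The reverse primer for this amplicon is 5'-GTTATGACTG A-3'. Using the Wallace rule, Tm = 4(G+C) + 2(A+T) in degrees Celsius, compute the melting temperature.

30°C

Base counts: G=3, C=1, T=4, A=3
A+T = 7, G+C = 4
Tm = 2×7 + 4×4 = 30°C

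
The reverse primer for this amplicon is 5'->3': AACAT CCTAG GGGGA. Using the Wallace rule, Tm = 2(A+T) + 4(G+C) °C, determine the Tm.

C=3, T=2, G=5, A=5
AT pairs contribute 7, GC pairs contribute 8.
Tm = 4·8 + 2·7 = 32 + 14 = 46°C

46°C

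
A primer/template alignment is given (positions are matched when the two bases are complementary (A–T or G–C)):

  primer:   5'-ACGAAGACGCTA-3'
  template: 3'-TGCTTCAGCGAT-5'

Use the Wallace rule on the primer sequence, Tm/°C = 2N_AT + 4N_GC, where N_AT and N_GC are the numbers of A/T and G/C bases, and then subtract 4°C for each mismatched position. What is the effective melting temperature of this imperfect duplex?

32°C

Primer base counts: A=5, T=1, G=3, C=3 → A+T=6, G+C=6
Perfect-match Tm = 2(6) + 4(6) = 12 + 24 = 36°C
Mismatches (positions where the bases are not complementary): 1 (at position 7)
Effective Tm = 36 − 1×4 = 36 − 4 = 32°C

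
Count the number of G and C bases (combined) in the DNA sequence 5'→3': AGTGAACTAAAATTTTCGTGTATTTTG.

Scanning the sequence gives G=5, C=2, A=8, T=12.
Total G or C: 5 + 2 = 7

7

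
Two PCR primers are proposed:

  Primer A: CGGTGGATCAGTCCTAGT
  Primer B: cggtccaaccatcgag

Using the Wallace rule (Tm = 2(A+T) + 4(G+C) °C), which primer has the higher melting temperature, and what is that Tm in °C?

Primer A, 56°C

Primer A: A+T=8, G+C=10 → Tm = 2(8)+4(10) = 56°C
Primer B: A+T=6, G+C=10 → Tm = 2(6)+4(10) = 52°C
56°C vs 52°C → primer A is higher.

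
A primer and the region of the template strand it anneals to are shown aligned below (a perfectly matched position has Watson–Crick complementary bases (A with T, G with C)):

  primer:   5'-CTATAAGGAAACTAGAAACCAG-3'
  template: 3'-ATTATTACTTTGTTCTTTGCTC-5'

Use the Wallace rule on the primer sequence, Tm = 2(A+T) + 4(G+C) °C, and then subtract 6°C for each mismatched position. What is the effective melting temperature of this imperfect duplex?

30°C

Primer base counts: A=11, T=3, G=4, C=4 → A+T=14, G+C=8
Perfect-match Tm = 2(14) + 4(8) = 28 + 32 = 60°C
Mismatches (positions where the bases are not complementary): 5 (at positions 1, 2, 7, 13, 20)
Effective Tm = 60 − 5×6 = 60 − 30 = 30°C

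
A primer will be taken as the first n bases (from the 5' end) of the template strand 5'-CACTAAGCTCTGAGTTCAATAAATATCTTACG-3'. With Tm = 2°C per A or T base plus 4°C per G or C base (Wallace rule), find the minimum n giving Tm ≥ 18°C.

n = 7

First 6 bases: CACTAA → Tm = 16°C (< 18°C)
First 7 bases: CACTAAG → Tm = 20°C (≥ 18°C)
Since every base adds ≥2°C, Tm only increases with n, so the threshold is first crossed at n = 7.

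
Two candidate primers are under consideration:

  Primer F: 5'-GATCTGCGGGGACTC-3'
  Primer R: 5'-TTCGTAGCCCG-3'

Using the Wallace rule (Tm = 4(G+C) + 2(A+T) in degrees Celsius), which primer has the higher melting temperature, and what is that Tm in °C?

Primer F: A+T=5, G+C=10 → Tm = 2(5)+4(10) = 50°C
Primer R: A+T=4, G+C=7 → Tm = 2(4)+4(7) = 36°C
50°C vs 36°C → primer F is higher.

Primer F, 50°C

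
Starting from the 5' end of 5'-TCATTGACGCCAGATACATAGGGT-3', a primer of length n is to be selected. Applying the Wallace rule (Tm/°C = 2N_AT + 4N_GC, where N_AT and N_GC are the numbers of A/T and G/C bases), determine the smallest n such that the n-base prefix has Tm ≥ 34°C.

First 10 bases: TCATTGACGC → Tm = 30°C (< 34°C)
First 11 bases: TCATTGACGCC → Tm = 34°C (≥ 34°C)
Since every base adds ≥2°C, Tm only increases with n, so the threshold is first crossed at n = 11.

n = 11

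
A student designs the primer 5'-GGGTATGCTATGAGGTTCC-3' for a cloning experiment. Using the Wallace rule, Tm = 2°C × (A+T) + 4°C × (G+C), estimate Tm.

Scanning the sequence gives G=7, T=6, C=3, A=3.
So N_AT = 9 and N_GC = 10.
Tm = 2×9 + 4×10 = 58°C

58°C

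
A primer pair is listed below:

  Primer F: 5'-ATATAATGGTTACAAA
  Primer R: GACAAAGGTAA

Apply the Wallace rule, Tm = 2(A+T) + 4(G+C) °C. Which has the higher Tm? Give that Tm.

Primer F, 38°C

Primer F: A+T=13, G+C=3 → Tm = 2(13)+4(3) = 38°C
Primer R: A+T=7, G+C=4 → Tm = 2(7)+4(4) = 30°C
38°C vs 30°C → primer F is higher.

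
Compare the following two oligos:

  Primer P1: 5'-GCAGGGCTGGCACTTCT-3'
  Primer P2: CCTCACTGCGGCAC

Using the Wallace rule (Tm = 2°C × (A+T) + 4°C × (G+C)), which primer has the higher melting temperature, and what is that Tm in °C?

Primer P1, 56°C

Primer P1: A+T=6, G+C=11 → Tm = 2(6)+4(11) = 56°C
Primer P2: A+T=4, G+C=10 → Tm = 2(4)+4(10) = 48°C
56°C vs 48°C → primer P1 is higher.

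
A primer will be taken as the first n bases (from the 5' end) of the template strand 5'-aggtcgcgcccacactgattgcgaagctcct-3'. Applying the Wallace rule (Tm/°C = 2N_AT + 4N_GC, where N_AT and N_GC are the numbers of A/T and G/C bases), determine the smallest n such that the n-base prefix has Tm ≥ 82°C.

n = 26

First 25 bases: AGGTCGCGCCCACACTGATTGCGAA → Tm = 80°C (< 82°C)
First 26 bases: AGGTCGCGCCCACACTGATTGCGAAG → Tm = 84°C (≥ 82°C)
Since every base adds ≥2°C, Tm only increases with n, so the threshold is first crossed at n = 26.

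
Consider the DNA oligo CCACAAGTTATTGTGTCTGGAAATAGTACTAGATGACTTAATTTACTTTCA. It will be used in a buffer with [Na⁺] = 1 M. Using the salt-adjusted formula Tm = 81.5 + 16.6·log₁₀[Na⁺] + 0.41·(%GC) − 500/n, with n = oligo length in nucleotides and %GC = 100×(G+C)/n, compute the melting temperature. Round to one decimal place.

84.6°C

Length n = 51. C=8, A=16, T=19, G=8
G+C = 16, so %GC = 16/51 × 100 = 31.373%
Salt term: 16.6 × (0) = 0
GC term: 0.41 × 31.373 = 12.863; length term: −500/51 = −9.804
Tm = 81.5 + (0) + 12.863 − 9.804 = 84.559 → 84.6°C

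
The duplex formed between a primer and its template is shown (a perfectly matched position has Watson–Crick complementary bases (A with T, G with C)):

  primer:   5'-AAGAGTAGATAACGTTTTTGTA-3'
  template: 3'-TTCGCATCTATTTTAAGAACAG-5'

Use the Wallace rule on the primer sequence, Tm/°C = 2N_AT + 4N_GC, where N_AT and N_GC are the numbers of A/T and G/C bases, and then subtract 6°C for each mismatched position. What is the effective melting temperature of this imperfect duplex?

26°C

Primer base counts: A=8, T=8, G=5, C=1 → A+T=16, G+C=6
Perfect-match Tm = 2(16) + 4(6) = 32 + 24 = 56°C
Mismatches (positions where the bases are not complementary): 5 (at positions 4, 13, 14, 17, 22)
Effective Tm = 56 − 5×6 = 56 − 30 = 26°C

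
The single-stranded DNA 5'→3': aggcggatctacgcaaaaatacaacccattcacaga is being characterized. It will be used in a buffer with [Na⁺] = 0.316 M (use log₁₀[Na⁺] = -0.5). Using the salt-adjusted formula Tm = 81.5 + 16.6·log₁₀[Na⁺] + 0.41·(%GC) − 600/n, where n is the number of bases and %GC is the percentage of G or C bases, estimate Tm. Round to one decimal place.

Length n = 36. Scanning the sequence gives T=5, C=10, G=6, A=15.
G+C = 16, so %GC = 16/36 × 100 = 44.444%
Salt term: 16.6 × (-0.5) = -8.3
GC term: 0.41 × 44.444 = 18.222; length term: −600/36 = −16.667
Tm = 81.5 + (-8.3) + 18.222 − 16.667 = 74.755 → 74.8°C

74.8°C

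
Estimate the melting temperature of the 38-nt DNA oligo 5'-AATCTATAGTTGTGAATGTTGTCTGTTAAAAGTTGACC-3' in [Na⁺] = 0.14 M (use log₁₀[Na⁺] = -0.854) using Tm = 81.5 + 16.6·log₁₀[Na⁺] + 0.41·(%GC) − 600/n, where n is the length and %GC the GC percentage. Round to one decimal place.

64.5°C

Length n = 38. T=15, G=8, A=11, C=4
G+C = 12, so %GC = 12/38 × 100 = 31.579%
Salt term: 16.6 × (-0.854) = -14.176
GC term: 0.41 × 31.579 = 12.947; length term: −600/38 = −15.789
Tm = 81.5 + (-14.176) + 12.947 − 15.789 = 64.482 → 64.5°C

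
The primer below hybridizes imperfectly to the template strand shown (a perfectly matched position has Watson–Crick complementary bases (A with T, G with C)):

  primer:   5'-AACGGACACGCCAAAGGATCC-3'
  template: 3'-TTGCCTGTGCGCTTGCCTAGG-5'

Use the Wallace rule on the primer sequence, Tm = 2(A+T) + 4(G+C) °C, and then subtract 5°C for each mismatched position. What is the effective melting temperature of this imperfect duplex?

Primer base counts: A=8, T=1, G=5, C=7 → A+T=9, G+C=12
Perfect-match Tm = 2(9) + 4(12) = 18 + 48 = 66°C
Mismatches (positions where the bases are not complementary): 2 (at positions 12, 15)
Effective Tm = 66 − 2×5 = 66 − 10 = 56°C

56°C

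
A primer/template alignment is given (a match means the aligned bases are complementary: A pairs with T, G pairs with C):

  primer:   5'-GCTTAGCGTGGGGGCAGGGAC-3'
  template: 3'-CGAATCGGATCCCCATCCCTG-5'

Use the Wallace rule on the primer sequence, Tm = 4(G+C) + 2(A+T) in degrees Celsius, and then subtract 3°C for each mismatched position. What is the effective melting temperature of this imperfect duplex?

Primer base counts: A=3, T=3, G=11, C=4 → A+T=6, G+C=15
Perfect-match Tm = 2(6) + 4(15) = 12 + 60 = 72°C
Mismatches (positions where the bases are not complementary): 3 (at positions 8, 10, 15)
Effective Tm = 72 − 3×3 = 72 − 9 = 63°C

63°C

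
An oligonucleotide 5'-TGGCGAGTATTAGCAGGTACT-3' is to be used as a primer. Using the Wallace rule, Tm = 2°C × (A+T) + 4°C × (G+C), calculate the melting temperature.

62°C

Base counts: G=7, A=5, T=6, C=3
So N_AT = 11 and N_GC = 10.
Tm = 2×11 + 4×10 = 62°C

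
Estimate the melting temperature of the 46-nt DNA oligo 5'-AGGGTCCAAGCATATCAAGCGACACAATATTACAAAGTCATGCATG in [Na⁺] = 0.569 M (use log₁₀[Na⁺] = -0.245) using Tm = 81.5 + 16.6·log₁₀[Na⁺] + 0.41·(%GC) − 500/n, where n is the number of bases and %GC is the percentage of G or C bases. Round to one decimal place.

83.5°C

Length n = 46. Scanning the sequence gives A=18, C=10, G=9, T=9.
G+C = 19, so %GC = 19/46 × 100 = 41.304%
Salt term: 16.6 × (-0.245) = -4.067
GC term: 0.41 × 41.304 = 16.935; length term: −500/46 = −10.87
Tm = 81.5 + (-4.067) + 16.935 − 10.87 = 83.498 → 83.5°C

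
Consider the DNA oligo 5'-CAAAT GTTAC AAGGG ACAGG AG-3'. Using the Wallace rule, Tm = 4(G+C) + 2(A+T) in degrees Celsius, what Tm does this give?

64°C

T=3, G=7, A=9, C=3
A+T = 12, G+C = 10
Tm = 2×12 + 4×10 = 64°C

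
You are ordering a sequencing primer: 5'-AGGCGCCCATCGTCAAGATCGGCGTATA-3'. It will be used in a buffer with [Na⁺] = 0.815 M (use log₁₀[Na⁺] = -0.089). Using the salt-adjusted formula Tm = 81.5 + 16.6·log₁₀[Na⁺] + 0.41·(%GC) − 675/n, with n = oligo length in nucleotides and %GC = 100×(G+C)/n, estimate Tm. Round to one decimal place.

Length n = 28. Base counts: G=8, C=8, T=5, A=7
G+C = 16, so %GC = 16/28 × 100 = 57.143%
Salt term: 16.6 × (-0.089) = -1.477
GC term: 0.41 × 57.143 = 23.429; length term: −675/28 = −24.107
Tm = 81.5 + (-1.477) + 23.429 − 24.107 = 79.345 → 79.3°C

79.3°C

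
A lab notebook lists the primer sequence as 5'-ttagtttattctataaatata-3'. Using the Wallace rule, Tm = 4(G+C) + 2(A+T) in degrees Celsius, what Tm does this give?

46°C

A=8, T=11, C=1, G=1
AT pairs contribute 19, GC pairs contribute 2.
Tm = 4·2 + 2·19 = 8 + 38 = 46°C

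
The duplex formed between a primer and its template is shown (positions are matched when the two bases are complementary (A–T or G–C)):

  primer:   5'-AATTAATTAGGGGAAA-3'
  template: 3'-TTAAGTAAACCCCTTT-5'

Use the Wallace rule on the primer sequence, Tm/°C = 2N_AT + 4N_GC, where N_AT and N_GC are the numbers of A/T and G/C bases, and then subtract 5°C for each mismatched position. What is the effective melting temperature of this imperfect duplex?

30°C

Primer base counts: A=8, T=4, G=4, C=0 → A+T=12, G+C=4
Perfect-match Tm = 2(12) + 4(4) = 24 + 16 = 40°C
Mismatches (positions where the bases are not complementary): 2 (at positions 5, 9)
Effective Tm = 40 − 2×5 = 40 − 10 = 30°C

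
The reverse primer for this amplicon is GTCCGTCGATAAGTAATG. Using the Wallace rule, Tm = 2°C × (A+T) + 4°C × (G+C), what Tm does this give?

Base counts: A=5, C=3, G=5, T=5
AT pairs contribute 10, GC pairs contribute 8.
Tm = 2×10 + 4×8 = 52°C

52°C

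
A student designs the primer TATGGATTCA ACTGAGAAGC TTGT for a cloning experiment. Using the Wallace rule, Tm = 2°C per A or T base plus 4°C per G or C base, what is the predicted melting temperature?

Scanning the sequence gives T=8, G=6, A=7, C=3.
A+T = 15, G+C = 9
Tm = 2×15 + 4×9 = 66°C

66°C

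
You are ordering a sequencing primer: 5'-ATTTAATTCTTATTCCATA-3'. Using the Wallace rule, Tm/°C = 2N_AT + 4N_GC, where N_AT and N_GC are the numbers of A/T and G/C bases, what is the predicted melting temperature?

Counting bases: G=0, C=3, T=10, A=6
So N_AT = 16 and N_GC = 3.
Tm = 2(16) + 4(3) = 32 + 12 = 44°C

44°C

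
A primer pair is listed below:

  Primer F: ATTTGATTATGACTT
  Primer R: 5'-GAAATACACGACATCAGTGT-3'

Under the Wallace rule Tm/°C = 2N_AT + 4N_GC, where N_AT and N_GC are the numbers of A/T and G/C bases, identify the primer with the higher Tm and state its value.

Primer F: A+T=12, G+C=3 → Tm = 2(12)+4(3) = 36°C
Primer R: A+T=12, G+C=8 → Tm = 2(12)+4(8) = 56°C
36°C vs 56°C → primer R is higher.

Primer R, 56°C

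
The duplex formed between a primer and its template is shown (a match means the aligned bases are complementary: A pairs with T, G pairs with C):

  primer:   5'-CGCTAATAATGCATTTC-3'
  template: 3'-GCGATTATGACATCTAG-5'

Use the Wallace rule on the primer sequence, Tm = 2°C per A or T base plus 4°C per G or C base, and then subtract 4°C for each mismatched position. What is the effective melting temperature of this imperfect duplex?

30°C

Primer base counts: A=5, T=6, G=2, C=4 → A+T=11, G+C=6
Perfect-match Tm = 2(11) + 4(6) = 22 + 24 = 46°C
Mismatches (positions where the bases are not complementary): 4 (at positions 9, 12, 14, 15)
Effective Tm = 46 − 4×4 = 46 − 16 = 30°C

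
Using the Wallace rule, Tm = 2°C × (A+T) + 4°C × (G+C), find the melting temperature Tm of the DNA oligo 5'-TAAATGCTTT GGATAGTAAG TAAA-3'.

60°C

C=1, G=5, T=8, A=10
So N_AT = 18 and N_GC = 6.
Tm = 2×18 + 4×6 = 60°C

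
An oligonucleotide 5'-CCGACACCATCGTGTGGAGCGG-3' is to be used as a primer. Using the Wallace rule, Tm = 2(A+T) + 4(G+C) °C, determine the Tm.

Base counts: C=7, T=3, G=8, A=4
AT pairs contribute 7, GC pairs contribute 15.
Tm = 2(7) + 4(15) = 14 + 60 = 74°C

74°C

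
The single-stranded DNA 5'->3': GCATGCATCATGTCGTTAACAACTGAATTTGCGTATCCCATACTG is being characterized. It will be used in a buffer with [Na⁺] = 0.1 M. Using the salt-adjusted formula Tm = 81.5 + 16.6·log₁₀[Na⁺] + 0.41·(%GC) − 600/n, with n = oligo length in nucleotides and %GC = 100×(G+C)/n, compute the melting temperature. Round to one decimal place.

68.9°C

Length n = 45. Counting bases: C=11, T=14, A=12, G=8
G+C = 19, so %GC = 19/45 × 100 = 42.222%
Salt term: 16.6 × (-1) = -16.6
GC term: 0.41 × 42.222 = 17.311; length term: −600/45 = −13.333
Tm = 81.5 + (-16.6) + 17.311 − 13.333 = 68.878 → 68.9°C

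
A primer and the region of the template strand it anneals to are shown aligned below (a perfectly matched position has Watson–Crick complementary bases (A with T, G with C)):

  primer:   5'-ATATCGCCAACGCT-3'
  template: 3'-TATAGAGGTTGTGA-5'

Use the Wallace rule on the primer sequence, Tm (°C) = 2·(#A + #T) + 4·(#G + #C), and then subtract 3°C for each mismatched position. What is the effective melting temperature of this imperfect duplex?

Primer base counts: A=4, T=3, G=2, C=5 → A+T=7, G+C=7
Perfect-match Tm = 2(7) + 4(7) = 14 + 28 = 42°C
Mismatches (positions where the bases are not complementary): 2 (at positions 6, 12)
Effective Tm = 42 − 2×3 = 42 − 6 = 36°C

36°C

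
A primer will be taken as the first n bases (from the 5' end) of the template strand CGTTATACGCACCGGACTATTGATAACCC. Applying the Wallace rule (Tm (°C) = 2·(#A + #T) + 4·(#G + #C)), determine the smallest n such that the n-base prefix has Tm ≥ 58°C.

n = 19

First 18 bases: CGTTATACGCACCGGACT → Tm = 56°C (< 58°C)
First 19 bases: CGTTATACGCACCGGACTA → Tm = 58°C (≥ 58°C)
Each additional base adds 2°C (A/T) or 4°C (G/C), so Tm is non-decreasing in n; n = 19 is the first length to reach 58°C.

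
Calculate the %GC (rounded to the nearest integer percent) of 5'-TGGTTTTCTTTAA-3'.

23%

Base counts: A=2, G=2, C=1, T=8
G+C = 2 + 1 = 3 out of 13 bases
%GC = 3/13 × 100 = 23.08% ≈ 23%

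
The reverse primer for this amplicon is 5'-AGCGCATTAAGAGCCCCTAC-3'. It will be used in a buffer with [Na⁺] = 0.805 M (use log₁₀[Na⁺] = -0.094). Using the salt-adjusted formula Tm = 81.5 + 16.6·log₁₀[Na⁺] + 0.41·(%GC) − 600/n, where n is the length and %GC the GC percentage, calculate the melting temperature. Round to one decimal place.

72.5°C

Length n = 20. Counting bases: A=6, T=3, G=4, C=7
G+C = 11, so %GC = 11/20 × 100 = 55%
Salt term: 16.6 × (-0.094) = -1.56
GC term: 0.41 × 55 = 22.55; length term: −600/20 = −30
Tm = 81.5 + (-1.56) + 22.55 − 30 = 72.49 → 72.5°C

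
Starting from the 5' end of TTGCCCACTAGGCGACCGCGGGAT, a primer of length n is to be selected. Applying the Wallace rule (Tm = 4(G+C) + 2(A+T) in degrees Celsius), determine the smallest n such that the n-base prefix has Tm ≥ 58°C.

n = 18

First 17 bases: TTGCCCACTAGGCGACC → Tm = 56°C (< 58°C)
First 18 bases: TTGCCCACTAGGCGACCG → Tm = 60°C (≥ 58°C)
Each additional base adds 2°C (A/T) or 4°C (G/C), so Tm is non-decreasing in n; n = 18 is the first length to reach 58°C.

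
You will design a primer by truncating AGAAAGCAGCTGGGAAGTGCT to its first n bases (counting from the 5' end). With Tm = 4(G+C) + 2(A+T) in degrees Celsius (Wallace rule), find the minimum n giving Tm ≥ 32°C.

n = 11

First 10 bases: AGAAAGCAGC → Tm = 30°C (< 32°C)
First 11 bases: AGAAAGCAGCT → Tm = 32°C (≥ 32°C)
Each additional base adds 2°C (A/T) or 4°C (G/C), so Tm is non-decreasing in n; n = 11 is the first length to reach 32°C.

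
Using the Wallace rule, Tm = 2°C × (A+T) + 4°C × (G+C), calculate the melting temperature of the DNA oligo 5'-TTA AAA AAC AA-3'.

Base counts: G=0, C=1, T=2, A=8
AT pairs contribute 10, GC pairs contribute 1.
Tm = 2×10 + 4×1 = 24°C

24°C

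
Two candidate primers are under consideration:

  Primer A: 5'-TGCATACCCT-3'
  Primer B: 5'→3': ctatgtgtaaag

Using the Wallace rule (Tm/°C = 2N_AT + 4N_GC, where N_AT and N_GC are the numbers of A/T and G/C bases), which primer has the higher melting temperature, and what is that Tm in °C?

Primer A: A+T=5, G+C=5 → Tm = 2(5)+4(5) = 30°C
Primer B: A+T=8, G+C=4 → Tm = 2(8)+4(4) = 32°C
30°C vs 32°C → primer B is higher.

Primer B, 32°C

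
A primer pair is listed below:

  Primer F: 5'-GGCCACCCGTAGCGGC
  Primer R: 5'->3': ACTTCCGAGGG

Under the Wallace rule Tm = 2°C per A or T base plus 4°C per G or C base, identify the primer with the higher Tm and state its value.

Primer F: A+T=3, G+C=13 → Tm = 2(3)+4(13) = 58°C
Primer R: A+T=4, G+C=7 → Tm = 2(4)+4(7) = 36°C
58°C vs 36°C → primer F is higher.

Primer F, 58°C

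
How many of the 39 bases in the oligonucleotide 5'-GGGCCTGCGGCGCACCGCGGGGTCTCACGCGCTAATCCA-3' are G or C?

29

T=5, G=14, C=15, A=5
Total G or C: 14 + 15 = 29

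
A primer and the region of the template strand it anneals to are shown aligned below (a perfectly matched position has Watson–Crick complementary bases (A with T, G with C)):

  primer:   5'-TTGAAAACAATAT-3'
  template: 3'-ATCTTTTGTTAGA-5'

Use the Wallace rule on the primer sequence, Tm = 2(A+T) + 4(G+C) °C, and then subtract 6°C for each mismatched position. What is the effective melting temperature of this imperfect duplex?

Primer base counts: A=7, T=4, G=1, C=1 → A+T=11, G+C=2
Perfect-match Tm = 2(11) + 4(2) = 22 + 8 = 30°C
Mismatches (positions where the bases are not complementary): 2 (at positions 2, 12)
Effective Tm = 30 − 2×6 = 30 − 12 = 18°C

18°C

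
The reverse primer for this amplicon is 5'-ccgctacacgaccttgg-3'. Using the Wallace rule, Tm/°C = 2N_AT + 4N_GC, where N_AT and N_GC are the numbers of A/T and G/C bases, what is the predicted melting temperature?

T=3, A=3, C=7, G=4
A+T = 6, G+C = 11
Tm = 2×6 + 4×11 = 56°C

56°C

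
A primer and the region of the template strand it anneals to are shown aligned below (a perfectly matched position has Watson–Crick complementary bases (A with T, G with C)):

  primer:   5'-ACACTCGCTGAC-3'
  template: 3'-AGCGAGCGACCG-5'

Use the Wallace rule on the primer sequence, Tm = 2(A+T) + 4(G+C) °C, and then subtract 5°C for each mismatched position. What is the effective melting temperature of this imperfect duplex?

Primer base counts: A=3, T=2, G=2, C=5 → A+T=5, G+C=7
Perfect-match Tm = 2(5) + 4(7) = 10 + 28 = 38°C
Mismatches (positions where the bases are not complementary): 3 (at positions 1, 3, 11)
Effective Tm = 38 − 3×5 = 38 − 15 = 23°C

23°C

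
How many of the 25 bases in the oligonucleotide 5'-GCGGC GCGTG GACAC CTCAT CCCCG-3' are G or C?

Base counts: A=3, C=11, G=8, T=3
G+C = 8 + 11 = 19

19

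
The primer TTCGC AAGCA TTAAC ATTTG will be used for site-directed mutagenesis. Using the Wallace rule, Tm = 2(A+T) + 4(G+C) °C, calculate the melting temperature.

54°C

G=3, A=6, T=7, C=4
AT pairs contribute 13, GC pairs contribute 7.
Tm = 4·7 + 2·13 = 28 + 26 = 54°C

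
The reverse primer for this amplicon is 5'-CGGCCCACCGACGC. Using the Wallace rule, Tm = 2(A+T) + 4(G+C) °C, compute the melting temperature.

52°C

Scanning the sequence gives G=4, C=8, T=0, A=2.
AT pairs contribute 2, GC pairs contribute 12.
Tm = 2×2 + 4×12 = 52°C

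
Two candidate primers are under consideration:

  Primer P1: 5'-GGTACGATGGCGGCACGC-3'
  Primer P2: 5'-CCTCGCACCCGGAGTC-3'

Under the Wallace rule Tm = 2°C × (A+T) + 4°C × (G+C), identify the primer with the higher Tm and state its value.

Primer P1: A+T=5, G+C=13 → Tm = 2(5)+4(13) = 62°C
Primer P2: A+T=4, G+C=12 → Tm = 2(4)+4(12) = 56°C
62°C vs 56°C → primer P1 is higher.

Primer P1, 62°C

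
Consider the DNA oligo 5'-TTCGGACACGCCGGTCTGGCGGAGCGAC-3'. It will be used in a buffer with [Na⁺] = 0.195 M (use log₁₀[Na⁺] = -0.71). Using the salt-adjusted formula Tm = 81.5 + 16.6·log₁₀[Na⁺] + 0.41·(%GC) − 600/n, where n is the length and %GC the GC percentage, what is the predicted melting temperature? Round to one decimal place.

77.6°C

Length n = 28. T=4, C=9, G=11, A=4
G+C = 20, so %GC = 20/28 × 100 = 71.429%
Salt term: 16.6 × (-0.71) = -11.786
GC term: 0.41 × 71.429 = 29.286; length term: −600/28 = −21.429
Tm = 81.5 + (-11.786) + 29.286 − 21.429 = 77.571 → 77.6°C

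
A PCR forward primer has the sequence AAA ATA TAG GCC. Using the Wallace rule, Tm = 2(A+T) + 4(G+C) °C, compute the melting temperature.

G=2, T=2, C=2, A=6
AT pairs contribute 8, GC pairs contribute 4.
Tm = 4·4 + 2·8 = 16 + 16 = 32°C

32°C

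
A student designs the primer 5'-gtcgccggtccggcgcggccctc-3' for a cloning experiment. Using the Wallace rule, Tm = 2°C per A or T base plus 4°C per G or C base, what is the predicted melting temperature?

Base counts: C=11, G=9, A=0, T=3
A+T = 3, G+C = 20
Tm = 4·20 + 2·3 = 80 + 6 = 86°C

86°C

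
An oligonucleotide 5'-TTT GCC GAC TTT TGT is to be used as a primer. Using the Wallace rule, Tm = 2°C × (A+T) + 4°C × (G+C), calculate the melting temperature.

42°C

Counting bases: G=3, T=8, C=3, A=1
So N_AT = 9 and N_GC = 6.
Tm = 2(9) + 4(6) = 18 + 24 = 42°C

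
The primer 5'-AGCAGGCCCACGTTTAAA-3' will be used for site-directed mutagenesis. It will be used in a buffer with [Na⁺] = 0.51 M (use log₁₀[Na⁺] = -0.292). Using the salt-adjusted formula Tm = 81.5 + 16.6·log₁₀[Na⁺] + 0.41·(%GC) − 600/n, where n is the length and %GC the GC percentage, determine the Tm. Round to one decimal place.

63.8°C

Length n = 18. Base counts: T=3, C=5, A=6, G=4
G+C = 9, so %GC = 9/18 × 100 = 50%
Salt term: 16.6 × (-0.292) = -4.847
GC term: 0.41 × 50 = 20.5; length term: −600/18 = −33.333
Tm = 81.5 + (-4.847) + 20.5 − 33.333 = 63.82 → 63.8°C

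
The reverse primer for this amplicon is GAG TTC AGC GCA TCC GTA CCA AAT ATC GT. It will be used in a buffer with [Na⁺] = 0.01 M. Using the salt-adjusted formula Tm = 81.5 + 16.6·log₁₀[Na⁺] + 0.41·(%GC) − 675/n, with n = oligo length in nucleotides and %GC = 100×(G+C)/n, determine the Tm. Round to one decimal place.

Length n = 29. G=6, C=8, T=7, A=8
G+C = 14, so %GC = 14/29 × 100 = 48.276%
Salt term: 16.6 × (-2) = -33.2
GC term: 0.41 × 48.276 = 19.793; length term: −675/29 = −23.276
Tm = 81.5 + (-33.2) + 19.793 − 23.276 = 44.817 → 44.8°C

44.8°C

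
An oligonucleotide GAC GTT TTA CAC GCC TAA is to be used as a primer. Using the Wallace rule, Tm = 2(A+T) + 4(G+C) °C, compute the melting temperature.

A=5, G=3, C=5, T=5
AT pairs contribute 10, GC pairs contribute 8.
Tm = 2×10 + 4×8 = 52°C

52°C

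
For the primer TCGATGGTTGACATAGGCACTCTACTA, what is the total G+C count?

12

Scanning the sequence gives C=6, A=7, G=6, T=8.
G+C = 6 + 6 = 12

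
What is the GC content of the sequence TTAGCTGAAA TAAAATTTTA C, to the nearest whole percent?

19%

T=8, C=2, A=9, G=2
G+C = 2 + 2 = 4 out of 21 bases
%GC = 4/21 × 100 = 19.05% ≈ 19%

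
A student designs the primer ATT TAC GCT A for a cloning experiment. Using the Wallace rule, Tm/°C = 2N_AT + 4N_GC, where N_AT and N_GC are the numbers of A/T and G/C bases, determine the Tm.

Base counts: G=1, C=2, T=4, A=3
AT pairs contribute 7, GC pairs contribute 3.
Tm = 2×7 + 4×3 = 26°C

26°C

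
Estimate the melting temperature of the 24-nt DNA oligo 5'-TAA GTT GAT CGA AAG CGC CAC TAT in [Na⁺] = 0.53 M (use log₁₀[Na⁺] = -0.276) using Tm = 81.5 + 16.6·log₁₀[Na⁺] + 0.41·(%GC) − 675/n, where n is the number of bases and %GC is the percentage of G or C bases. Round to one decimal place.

65.9°C

Length n = 24. Counting bases: A=8, T=6, G=5, C=5
G+C = 10, so %GC = 10/24 × 100 = 41.667%
Salt term: 16.6 × (-0.276) = -4.582
GC term: 0.41 × 41.667 = 17.083; length term: −675/24 = −28.125
Tm = 81.5 + (-4.582) + 17.083 − 28.125 = 65.876 → 65.9°C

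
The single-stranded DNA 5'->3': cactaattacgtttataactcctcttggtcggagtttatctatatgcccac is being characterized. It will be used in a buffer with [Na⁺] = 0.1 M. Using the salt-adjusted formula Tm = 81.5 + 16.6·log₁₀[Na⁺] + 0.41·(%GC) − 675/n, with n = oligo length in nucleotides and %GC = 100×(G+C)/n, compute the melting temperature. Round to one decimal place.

Length n = 51. A=12, G=7, C=13, T=19
G+C = 20, so %GC = 20/51 × 100 = 39.216%
Salt term: 16.6 × (-1) = -16.6
GC term: 0.41 × 39.216 = 16.079; length term: −675/51 = −13.235
Tm = 81.5 + (-16.6) + 16.079 − 13.235 = 67.744 → 67.7°C

67.7°C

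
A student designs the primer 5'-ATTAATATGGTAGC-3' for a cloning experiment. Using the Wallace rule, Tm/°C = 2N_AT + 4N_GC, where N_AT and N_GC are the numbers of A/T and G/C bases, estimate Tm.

Base counts: C=1, G=3, T=5, A=5
A+T = 10, G+C = 4
Tm = 2×10 + 4×4 = 36°C

36°C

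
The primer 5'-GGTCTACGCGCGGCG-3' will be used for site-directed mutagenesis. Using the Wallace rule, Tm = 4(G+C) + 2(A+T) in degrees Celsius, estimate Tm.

54°C

Counting bases: T=2, G=7, C=5, A=1
So N_AT = 3 and N_GC = 12.
Tm = 2×3 + 4×12 = 54°C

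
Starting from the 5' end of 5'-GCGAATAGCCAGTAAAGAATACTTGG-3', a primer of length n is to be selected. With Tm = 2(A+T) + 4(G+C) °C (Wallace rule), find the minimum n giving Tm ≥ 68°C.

First 24 bases: GCGAATAGCCAGTAAAGAATACTT → Tm = 66°C (< 68°C)
First 25 bases: GCGAATAGCCAGTAAAGAATACTTG → Tm = 70°C (≥ 68°C)
Since every base adds ≥2°C, Tm only increases with n, so the threshold is first crossed at n = 25.

n = 25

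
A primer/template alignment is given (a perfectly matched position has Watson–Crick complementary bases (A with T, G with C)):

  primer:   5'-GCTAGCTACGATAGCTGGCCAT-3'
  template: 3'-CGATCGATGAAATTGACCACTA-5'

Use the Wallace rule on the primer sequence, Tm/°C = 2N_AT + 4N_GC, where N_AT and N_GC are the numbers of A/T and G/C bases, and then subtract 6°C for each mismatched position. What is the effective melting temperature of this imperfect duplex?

Primer base counts: A=5, T=5, G=6, C=6 → A+T=10, G+C=12
Perfect-match Tm = 2(10) + 4(12) = 20 + 48 = 68°C
Mismatches (positions where the bases are not complementary): 5 (at positions 10, 11, 14, 19, 20)
Effective Tm = 68 − 5×6 = 68 − 30 = 38°C

38°C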